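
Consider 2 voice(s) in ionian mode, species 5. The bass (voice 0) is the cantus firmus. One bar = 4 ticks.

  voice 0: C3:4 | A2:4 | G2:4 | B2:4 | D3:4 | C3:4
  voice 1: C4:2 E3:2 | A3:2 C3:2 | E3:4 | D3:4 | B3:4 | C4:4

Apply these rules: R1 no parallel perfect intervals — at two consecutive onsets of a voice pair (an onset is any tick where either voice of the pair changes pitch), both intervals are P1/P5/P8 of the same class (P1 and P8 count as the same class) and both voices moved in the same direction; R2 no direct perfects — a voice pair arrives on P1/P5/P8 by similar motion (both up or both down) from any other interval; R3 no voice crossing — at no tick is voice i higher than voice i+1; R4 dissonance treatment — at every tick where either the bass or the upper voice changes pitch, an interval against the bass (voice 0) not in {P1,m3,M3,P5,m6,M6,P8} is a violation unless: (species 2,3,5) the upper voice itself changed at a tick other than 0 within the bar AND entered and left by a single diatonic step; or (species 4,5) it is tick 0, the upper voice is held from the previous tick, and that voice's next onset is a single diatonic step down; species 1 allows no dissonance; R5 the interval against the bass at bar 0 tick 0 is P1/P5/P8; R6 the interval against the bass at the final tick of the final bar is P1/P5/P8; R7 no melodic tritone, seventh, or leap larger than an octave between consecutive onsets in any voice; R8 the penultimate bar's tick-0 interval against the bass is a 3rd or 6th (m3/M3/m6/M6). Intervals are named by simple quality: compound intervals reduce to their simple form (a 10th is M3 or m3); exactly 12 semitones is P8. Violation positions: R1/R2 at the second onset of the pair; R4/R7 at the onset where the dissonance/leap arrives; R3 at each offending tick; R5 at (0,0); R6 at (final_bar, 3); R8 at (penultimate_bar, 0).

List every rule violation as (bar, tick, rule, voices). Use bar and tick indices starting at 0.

bar 0: v0=C3 v1=C4 downbeat P8
bar 1: v0=A2 v1=A3 downbeat P8
bar 2: v0=G2 v1=E3 downbeat M6
bar 3: v0=B2 v1=D3 downbeat m3
bar 4: v0=D3 v1=B3 downbeat M6
bar 5: v0=C3 v1=C4 downbeat P8

No violations across 6 bars (C3..C3 vs C4..C4).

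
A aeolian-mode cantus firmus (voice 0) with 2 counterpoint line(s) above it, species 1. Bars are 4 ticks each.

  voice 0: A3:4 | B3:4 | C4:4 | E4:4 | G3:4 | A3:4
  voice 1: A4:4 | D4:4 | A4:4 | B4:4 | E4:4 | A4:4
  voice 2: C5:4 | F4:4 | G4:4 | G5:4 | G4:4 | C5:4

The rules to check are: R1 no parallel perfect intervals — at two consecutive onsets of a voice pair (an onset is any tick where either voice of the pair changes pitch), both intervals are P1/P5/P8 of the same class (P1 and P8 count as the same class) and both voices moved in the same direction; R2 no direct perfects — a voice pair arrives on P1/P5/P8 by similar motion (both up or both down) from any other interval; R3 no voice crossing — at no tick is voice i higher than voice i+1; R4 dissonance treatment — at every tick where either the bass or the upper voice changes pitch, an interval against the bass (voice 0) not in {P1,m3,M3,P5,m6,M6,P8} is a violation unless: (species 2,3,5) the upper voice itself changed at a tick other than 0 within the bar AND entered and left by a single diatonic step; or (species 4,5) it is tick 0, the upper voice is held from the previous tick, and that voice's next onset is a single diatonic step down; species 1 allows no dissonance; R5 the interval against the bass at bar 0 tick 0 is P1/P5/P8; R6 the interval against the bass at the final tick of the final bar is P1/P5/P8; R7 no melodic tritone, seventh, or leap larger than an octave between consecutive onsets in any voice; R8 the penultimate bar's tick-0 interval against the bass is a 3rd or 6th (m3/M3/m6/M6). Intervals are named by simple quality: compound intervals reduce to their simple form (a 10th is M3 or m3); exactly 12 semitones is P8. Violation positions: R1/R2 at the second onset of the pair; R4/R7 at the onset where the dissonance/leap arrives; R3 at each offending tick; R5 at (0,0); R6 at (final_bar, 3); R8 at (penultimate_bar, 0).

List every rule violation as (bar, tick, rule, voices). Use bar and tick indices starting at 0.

bar 0: v0=A3 v1=A4 v2=C5 downbeat m3
bar 1: v0=B3 v1=D4 v2=F4 downbeat TT
bar 2: v0=C4 v1=A4 v2=G4 downbeat P5
bar 3: v0=E4 v1=B4 v2=G5 downbeat m3
bar 4: v0=G3 v1=E4 v2=G4 downbeat P8
bar 5: v0=A3 v1=A4 v2=C5 downbeat m3
  -> R5 @ bar 0 tick 0 v(0, 2): opens on m3
  -> R4 @ bar 1 tick 0 v(0, 2): B3/F4 TT untreated
  -> R2 @ bar 2 tick 0 v(0, 2): B3/F4 TT -> C4/G4 P5 similar
  -> R3 @ bar 2 tick 0 v(1, 2): A4 above G4
  -> R3 @ bar 2 tick 1 v(1, 2): A4 above G4
  -> R3 @ bar 2 tick 2 v(1, 2): A4 above G4
  -> R3 @ bar 2 tick 3 v(1, 2): A4 above G4
  -> R2 @ bar 3 tick 0 v(0, 1): C4/A4 M6 -> E4/B4 P5 similar
  -> R2 @ bar 4 tick 0 v(0, 2): E4/G5 m3 -> G3/G4 P8 similar
  -> R8 @ bar 4 tick 0 v(0, 2): penult P8 not 3rd/6th
  -> R2 @ bar 5 tick 0 v(0, 1): G3/E4 M6 -> A3/A4 P8 similar
  -> R6 @ bar 5 tick 3 v(0, 2): closes on m3

(0, 0, R5, (0, 2))
(1, 0, R4, (0, 2))
(2, 0, R2, (0, 2))
(2, 0, R3, (1, 2))
(2, 1, R3, (1, 2))
(2, 2, R3, (1, 2))
(2, 3, R3, (1, 2))
(3, 0, R2, (0, 1))
(4, 0, R2, (0, 2))
(4, 0, R8, (0, 2))
(5, 0, R2, (0, 1))
(5, 3, R6, (0, 2))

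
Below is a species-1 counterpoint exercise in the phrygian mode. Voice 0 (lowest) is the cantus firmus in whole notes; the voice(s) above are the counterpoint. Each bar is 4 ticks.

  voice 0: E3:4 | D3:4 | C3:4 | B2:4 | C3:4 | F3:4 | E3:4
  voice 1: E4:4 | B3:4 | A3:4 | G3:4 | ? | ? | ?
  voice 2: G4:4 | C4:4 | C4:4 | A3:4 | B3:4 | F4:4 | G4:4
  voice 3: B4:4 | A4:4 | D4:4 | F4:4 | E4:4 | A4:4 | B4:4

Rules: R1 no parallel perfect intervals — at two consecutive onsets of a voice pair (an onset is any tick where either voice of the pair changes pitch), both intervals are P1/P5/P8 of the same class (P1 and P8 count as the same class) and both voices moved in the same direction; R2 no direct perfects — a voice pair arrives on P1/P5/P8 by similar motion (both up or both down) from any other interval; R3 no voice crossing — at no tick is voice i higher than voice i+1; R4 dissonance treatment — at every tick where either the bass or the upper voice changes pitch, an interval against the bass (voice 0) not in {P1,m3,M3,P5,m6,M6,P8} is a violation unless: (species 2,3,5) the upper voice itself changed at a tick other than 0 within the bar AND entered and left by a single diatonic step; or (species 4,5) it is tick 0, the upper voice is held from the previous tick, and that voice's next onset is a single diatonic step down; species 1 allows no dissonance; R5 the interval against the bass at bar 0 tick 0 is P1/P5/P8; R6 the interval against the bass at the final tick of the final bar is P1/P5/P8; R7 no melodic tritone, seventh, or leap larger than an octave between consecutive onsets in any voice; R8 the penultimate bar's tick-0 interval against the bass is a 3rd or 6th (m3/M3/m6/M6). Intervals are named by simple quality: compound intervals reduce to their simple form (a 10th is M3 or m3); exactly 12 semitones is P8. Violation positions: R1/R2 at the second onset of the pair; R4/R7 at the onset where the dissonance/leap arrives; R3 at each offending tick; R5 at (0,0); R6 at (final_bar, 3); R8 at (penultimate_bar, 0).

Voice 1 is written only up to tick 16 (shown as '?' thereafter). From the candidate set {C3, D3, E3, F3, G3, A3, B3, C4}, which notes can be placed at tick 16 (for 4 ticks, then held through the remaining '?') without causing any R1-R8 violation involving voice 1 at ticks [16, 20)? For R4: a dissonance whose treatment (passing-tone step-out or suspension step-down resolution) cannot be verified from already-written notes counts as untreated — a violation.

C3: legal
D3: violates R4
E3: violates R2
F3: violates R4
G3: legal
A3: legal
B3: violates R2,R4
C4: violates R2,R3

{A3, C3, G3}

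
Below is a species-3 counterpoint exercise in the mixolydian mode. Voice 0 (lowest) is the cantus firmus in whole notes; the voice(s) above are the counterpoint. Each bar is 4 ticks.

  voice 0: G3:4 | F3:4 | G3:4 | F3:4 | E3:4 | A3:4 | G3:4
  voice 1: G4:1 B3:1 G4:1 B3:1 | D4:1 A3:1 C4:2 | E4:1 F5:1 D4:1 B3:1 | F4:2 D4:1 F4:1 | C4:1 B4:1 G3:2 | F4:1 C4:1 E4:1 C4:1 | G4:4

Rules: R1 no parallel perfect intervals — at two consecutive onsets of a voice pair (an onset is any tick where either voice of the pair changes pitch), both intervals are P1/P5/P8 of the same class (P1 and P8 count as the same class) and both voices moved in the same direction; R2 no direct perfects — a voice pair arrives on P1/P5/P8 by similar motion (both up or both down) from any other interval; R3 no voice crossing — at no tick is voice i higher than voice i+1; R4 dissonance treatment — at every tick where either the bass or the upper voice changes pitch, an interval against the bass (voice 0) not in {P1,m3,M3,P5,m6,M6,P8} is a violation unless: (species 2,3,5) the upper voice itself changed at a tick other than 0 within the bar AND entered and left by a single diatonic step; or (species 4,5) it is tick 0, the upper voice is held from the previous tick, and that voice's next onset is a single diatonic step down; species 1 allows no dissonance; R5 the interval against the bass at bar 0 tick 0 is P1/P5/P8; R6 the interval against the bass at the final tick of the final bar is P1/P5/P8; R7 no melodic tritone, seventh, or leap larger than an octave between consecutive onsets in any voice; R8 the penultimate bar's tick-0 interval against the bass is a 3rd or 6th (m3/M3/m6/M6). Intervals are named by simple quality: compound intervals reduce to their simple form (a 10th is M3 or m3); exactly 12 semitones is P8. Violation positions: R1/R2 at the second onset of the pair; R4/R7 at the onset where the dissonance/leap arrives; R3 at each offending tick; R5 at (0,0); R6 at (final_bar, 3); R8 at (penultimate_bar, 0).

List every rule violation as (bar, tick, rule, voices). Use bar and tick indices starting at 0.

(2, 1, R4, (0, 1))
(2, 1, R7, (1,))
(2, 2, R7, (1,))
(3, 0, R7, (1,))
(4, 1, R7, (1,))
(4, 2, R7, (1,))
(5, 0, R7, (1,))

bar 0: v0=G3 v1=G4 downbeat P8
bar 1: v0=F3 v1=D4 downbeat M6
bar 2: v0=G3 v1=E4 downbeat M6
bar 3: v0=F3 v1=F4 downbeat P8
bar 4: v0=E3 v1=C4 downbeat m6
bar 5: v0=A3 v1=F4 downbeat m6
bar 6: v0=G3 v1=G4 downbeat P8
  -> R4 @ bar 2 tick 1 v(0, 1): G3/F5 m7 untreated
  -> R7 @ bar 2 tick 1 v(1,): E4->F5 leap 13st
  -> R7 @ bar 2 tick 2 v(1,): F5->D4 leap 15st
  -> R7 @ bar 3 tick 0 v(1,): B3->F4 leap 6st
  -> R7 @ bar 4 tick 1 v(1,): C4->B4 leap 11st
  -> R7 @ bar 4 tick 2 v(1,): B4->G3 leap 16st
  -> R7 @ bar 5 tick 0 v(1,): G3->F4 leap 10st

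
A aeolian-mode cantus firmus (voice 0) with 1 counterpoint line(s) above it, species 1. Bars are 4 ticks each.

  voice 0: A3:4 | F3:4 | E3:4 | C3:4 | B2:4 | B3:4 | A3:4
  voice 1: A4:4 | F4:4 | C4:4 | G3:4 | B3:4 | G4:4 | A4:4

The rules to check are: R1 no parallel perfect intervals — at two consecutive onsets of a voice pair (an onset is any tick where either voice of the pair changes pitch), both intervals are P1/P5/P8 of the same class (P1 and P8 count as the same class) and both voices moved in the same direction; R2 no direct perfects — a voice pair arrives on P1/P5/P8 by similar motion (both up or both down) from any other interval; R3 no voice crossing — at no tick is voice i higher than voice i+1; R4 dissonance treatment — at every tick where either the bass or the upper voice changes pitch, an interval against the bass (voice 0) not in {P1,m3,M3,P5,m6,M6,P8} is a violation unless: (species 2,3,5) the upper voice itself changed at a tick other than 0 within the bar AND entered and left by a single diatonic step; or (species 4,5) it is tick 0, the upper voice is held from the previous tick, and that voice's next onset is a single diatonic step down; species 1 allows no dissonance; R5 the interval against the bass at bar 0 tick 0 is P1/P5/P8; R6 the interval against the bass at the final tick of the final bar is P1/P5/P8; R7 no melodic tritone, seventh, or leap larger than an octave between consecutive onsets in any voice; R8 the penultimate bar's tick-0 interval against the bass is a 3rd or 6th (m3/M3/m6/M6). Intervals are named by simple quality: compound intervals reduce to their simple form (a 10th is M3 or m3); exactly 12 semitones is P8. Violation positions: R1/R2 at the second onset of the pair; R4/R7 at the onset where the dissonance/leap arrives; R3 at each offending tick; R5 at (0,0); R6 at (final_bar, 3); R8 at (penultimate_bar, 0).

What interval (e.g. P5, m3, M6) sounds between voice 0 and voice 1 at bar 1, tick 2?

voice 0=F3 voice 1=F4 -> P8

P8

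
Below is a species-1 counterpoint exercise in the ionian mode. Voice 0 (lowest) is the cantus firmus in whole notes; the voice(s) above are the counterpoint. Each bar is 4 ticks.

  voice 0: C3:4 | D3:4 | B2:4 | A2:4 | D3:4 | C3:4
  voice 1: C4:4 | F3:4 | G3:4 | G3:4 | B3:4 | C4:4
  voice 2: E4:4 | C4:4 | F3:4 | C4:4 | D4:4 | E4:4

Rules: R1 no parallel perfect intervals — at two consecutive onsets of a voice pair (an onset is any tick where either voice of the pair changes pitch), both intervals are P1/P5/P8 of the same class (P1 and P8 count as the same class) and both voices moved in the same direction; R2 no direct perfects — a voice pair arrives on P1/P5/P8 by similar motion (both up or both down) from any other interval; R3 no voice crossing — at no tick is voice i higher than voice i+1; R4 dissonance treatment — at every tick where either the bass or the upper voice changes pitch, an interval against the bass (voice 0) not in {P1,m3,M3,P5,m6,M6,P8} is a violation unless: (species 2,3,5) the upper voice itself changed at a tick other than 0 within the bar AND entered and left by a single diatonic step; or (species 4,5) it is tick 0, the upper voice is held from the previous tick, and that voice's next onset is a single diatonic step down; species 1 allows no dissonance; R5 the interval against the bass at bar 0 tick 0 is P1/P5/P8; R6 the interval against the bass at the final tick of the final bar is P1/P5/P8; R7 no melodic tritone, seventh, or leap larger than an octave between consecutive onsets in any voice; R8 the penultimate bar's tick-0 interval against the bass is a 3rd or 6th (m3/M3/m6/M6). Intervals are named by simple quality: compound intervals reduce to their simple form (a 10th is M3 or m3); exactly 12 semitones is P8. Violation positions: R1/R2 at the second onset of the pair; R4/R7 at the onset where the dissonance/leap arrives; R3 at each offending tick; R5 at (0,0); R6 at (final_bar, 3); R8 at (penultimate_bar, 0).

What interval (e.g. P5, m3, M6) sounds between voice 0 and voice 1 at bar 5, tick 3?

voice 0=C3 voice 1=C4 -> P8

P8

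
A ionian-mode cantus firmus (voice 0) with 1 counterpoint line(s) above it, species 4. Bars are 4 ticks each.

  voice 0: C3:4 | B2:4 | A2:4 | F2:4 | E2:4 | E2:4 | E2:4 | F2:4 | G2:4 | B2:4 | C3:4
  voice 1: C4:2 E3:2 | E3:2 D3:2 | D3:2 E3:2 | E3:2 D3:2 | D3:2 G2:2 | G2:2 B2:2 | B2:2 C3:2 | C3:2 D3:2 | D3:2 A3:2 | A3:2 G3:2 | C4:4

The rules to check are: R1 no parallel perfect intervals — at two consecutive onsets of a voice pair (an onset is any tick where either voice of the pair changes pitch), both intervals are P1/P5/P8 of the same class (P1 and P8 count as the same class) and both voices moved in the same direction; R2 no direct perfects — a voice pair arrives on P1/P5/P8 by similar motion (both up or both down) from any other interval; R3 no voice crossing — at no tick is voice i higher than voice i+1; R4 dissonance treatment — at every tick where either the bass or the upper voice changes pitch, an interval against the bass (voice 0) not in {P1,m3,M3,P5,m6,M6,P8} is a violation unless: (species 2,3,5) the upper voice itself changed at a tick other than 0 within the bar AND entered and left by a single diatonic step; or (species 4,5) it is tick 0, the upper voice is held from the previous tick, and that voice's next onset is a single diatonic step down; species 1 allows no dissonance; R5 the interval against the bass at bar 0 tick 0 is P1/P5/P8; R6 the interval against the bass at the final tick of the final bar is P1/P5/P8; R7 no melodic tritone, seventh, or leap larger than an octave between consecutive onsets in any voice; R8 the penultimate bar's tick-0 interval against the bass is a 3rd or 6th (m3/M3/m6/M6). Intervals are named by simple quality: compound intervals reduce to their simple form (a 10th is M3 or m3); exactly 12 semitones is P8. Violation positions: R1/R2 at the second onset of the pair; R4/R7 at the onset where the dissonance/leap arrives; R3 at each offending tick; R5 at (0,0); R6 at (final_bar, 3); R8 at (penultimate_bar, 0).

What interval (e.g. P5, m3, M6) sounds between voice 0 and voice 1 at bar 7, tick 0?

P5

voice 0=F2 voice 1=C3 -> P5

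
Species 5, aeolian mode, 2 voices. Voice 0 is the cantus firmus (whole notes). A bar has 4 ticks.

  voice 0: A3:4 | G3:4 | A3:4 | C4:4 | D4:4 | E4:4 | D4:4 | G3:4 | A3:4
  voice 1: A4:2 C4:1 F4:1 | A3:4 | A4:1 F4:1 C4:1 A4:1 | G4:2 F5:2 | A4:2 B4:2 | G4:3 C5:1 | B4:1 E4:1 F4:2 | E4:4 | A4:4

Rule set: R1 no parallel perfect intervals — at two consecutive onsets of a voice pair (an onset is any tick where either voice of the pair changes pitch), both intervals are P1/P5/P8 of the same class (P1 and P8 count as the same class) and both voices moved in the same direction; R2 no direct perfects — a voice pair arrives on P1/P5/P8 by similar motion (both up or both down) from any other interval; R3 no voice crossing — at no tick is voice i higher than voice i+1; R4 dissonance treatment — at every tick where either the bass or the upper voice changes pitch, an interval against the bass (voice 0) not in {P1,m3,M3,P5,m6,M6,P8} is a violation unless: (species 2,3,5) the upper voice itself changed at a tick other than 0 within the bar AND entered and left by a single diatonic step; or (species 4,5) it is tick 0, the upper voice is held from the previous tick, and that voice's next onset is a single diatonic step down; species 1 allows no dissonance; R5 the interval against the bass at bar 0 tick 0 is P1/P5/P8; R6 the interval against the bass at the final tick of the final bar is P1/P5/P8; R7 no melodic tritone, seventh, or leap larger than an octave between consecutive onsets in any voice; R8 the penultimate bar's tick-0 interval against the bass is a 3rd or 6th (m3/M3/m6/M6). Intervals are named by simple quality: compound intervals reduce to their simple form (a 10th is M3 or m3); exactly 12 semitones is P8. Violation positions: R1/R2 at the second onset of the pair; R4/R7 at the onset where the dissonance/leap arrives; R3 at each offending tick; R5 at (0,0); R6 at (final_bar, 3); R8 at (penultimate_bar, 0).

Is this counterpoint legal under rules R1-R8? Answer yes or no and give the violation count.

No (6 violations)

bar 0: v0=A3 v1=A4 (P8)
bar 1: v0=G3 v1=A3 (M2)
bar 2: v0=A3 v1=A4 (P8)
bar 3: v0=C4 v1=G4 (P5)
bar 4: v0=D4 v1=A4 (P5)
bar 5: v0=E4 v1=G4 (m3)
bar 6: v0=D4 v1=B4 (M6)
bar 7: v0=G3 v1=E4 (M6)
bar 8: v0=A3 v1=A4 (P8)
  R4 @ bar1.0: G3/A3 M2 untreated
  R2 @ bar2.0: G3/A3 M2 -> A3/A4 P8 similar
  R4 @ bar3.2: C4/F5 P4 untreated
  R7 @ bar3.2: G4->F5 leap 10st
  R4 @ bar6.1: D4/E4 M2 untreated
  R2 @ bar8.0: G3/E4 M6 -> A3/A4 P8 similar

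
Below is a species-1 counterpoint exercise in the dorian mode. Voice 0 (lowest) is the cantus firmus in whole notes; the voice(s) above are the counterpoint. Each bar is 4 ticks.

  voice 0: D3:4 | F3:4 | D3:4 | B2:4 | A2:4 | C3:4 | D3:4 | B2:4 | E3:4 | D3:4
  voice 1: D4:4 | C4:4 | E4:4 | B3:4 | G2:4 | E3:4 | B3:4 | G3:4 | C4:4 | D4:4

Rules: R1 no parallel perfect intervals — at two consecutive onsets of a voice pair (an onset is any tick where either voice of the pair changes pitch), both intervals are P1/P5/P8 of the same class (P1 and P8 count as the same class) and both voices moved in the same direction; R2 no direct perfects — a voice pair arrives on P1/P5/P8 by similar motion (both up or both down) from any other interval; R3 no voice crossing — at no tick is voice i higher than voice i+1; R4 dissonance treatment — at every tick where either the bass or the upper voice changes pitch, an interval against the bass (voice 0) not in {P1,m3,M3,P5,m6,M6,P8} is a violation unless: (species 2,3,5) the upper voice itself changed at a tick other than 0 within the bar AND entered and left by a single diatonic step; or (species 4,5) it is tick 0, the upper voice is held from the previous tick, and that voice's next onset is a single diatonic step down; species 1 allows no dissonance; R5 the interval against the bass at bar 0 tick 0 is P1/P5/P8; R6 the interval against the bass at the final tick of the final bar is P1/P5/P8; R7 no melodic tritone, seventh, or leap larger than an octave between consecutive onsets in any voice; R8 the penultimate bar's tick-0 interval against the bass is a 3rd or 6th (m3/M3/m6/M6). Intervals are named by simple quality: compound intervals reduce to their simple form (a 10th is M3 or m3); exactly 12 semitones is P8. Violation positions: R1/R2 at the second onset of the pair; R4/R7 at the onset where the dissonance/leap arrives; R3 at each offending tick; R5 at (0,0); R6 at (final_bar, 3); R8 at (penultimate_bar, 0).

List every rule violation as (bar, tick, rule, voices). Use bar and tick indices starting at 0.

(2, 0, R4, (0, 1))
(3, 0, R2, (0, 1))
(4, 0, R3, (0, 1))
(4, 0, R4, (0, 1))
(4, 0, R7, (1,))
(4, 1, R3, (0, 1))
(4, 2, R3, (0, 1))
(4, 3, R3, (0, 1))

bar 0: v0=D3 v1=D4 downbeat P8
bar 1: v0=F3 v1=C4 downbeat P5
bar 2: v0=D3 v1=E4 downbeat M2
bar 3: v0=B2 v1=B3 downbeat P8
bar 4: v0=A2 v1=G2 downbeat M2
bar 5: v0=C3 v1=E3 downbeat M3
bar 6: v0=D3 v1=B3 downbeat M6
bar 7: v0=B2 v1=G3 downbeat m6
bar 8: v0=E3 v1=C4 downbeat m6
bar 9: v0=D3 v1=D4 downbeat P8
  -> R4 @ bar 2 tick 0 v(0, 1): D3/E4 M2 untreated
  -> R2 @ bar 3 tick 0 v(0, 1): D3/E4 M2 -> B2/B3 P8 similar
  -> R3 @ bar 4 tick 0 v(0, 1): A2 above G2
  -> R4 @ bar 4 tick 0 v(0, 1): A2/G2 M2 untreated
  -> R7 @ bar 4 tick 0 v(1,): B3->G2 leap 16st
  -> R3 @ bar 4 tick 1 v(0, 1): A2 above G2
  -> R3 @ bar 4 tick 2 v(0, 1): A2 above G2
  -> R3 @ bar 4 tick 3 v(0, 1): A2 above G2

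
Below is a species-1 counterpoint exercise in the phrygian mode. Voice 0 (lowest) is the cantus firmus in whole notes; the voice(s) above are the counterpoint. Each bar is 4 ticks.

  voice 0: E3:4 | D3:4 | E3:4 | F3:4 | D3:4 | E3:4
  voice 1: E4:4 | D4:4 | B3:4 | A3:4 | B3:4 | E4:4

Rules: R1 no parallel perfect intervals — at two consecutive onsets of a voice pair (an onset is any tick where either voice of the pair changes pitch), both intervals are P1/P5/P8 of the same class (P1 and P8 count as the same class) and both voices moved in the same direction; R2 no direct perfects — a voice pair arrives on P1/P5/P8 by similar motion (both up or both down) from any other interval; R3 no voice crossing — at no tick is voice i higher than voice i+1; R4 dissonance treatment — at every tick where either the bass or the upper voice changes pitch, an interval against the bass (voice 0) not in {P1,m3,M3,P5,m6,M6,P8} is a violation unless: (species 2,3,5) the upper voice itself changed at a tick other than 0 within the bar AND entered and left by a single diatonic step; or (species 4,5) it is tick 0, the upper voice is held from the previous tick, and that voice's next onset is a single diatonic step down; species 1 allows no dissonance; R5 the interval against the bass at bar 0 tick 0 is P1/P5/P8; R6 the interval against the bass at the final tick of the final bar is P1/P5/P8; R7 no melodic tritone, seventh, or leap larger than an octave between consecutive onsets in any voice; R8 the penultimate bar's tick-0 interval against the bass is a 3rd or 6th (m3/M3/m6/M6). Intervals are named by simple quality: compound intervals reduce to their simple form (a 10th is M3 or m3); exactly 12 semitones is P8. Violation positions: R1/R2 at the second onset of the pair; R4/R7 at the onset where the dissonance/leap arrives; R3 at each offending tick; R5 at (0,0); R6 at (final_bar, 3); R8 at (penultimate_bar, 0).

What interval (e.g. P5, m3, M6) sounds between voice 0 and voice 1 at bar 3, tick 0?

voice 0=F3 voice 1=A3 -> M3

M3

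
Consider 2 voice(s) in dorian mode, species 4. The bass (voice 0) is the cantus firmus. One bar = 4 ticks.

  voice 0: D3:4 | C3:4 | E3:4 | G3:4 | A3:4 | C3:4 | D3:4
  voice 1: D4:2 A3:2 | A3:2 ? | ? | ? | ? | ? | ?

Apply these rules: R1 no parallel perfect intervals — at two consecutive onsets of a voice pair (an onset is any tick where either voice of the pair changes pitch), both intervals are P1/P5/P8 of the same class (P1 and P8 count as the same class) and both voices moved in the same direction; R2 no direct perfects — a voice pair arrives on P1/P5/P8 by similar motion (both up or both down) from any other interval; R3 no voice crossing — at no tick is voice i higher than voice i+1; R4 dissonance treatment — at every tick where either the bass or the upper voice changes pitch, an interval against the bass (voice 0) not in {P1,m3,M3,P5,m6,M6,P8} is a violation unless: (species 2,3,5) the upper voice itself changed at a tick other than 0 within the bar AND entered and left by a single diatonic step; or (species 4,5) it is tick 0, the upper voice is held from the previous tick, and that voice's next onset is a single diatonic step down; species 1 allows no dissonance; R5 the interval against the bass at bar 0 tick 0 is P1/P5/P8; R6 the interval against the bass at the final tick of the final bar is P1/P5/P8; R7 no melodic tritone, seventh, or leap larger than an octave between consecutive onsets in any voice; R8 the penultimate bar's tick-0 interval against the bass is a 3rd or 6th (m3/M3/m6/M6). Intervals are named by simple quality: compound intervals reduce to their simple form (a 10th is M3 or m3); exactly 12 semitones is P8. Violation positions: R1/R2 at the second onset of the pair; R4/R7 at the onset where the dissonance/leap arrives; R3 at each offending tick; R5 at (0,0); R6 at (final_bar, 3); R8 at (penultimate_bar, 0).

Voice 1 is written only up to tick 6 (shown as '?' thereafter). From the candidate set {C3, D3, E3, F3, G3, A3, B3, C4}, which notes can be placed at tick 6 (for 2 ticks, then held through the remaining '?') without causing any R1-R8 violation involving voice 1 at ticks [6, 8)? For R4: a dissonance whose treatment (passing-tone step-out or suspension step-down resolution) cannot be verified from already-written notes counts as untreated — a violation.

{A3, C3, C4, E3, G3}

C3: legal
D3: violates R4
E3: legal
F3: violates R4
G3: legal
A3: legal
B3: violates R4
C4: legal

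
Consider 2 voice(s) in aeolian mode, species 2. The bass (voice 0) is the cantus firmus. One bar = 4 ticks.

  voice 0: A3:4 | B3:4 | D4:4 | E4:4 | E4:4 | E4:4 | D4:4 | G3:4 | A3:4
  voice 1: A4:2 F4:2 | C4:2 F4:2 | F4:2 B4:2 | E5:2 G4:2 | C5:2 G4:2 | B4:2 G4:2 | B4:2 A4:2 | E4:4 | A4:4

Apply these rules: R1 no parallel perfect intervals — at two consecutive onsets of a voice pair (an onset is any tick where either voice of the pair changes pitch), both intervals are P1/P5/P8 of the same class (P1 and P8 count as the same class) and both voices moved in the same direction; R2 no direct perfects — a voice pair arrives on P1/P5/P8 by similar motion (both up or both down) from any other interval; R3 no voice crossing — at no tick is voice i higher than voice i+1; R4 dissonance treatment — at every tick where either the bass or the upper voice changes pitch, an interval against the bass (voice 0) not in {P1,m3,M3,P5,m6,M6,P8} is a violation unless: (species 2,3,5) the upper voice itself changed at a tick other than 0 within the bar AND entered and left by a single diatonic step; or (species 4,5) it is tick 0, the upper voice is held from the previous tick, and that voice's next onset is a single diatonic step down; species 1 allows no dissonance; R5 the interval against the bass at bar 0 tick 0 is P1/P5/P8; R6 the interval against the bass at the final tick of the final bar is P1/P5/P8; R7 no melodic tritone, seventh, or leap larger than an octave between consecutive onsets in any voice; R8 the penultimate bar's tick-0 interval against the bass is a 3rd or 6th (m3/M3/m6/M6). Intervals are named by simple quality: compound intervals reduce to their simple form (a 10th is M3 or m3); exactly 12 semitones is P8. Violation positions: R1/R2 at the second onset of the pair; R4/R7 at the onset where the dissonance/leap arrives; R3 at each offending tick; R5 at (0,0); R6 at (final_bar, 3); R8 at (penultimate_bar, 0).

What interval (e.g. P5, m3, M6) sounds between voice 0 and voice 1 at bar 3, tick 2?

voice 0=E4 voice 1=G4 -> m3

m3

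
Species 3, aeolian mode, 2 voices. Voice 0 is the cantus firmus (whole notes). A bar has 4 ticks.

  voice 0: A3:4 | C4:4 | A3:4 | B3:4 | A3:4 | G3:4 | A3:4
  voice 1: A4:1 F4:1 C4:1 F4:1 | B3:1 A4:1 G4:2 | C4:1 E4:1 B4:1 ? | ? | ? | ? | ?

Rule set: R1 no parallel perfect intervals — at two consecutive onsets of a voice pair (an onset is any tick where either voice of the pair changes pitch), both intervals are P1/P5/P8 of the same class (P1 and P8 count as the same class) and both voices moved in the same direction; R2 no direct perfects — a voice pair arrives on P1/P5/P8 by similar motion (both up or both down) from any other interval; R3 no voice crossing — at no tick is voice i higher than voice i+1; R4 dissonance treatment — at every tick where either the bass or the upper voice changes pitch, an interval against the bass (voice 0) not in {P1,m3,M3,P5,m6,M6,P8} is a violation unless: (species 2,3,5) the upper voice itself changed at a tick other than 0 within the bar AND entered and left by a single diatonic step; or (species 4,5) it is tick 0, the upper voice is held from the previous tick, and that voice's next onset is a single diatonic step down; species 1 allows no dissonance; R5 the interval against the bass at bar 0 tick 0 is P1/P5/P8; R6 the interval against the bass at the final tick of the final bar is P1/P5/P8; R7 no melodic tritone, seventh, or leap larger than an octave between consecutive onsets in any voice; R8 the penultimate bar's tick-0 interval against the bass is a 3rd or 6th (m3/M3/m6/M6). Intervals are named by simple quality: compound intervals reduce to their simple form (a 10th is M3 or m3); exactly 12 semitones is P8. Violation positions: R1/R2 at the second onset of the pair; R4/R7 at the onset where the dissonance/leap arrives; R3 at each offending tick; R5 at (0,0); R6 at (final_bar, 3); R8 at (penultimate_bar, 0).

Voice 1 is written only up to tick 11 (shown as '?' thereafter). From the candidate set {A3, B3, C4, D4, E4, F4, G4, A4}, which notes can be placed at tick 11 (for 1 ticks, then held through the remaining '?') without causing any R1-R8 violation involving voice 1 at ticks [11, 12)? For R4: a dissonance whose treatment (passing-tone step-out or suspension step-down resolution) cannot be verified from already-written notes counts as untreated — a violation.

{A4, E4}

A3: violates R7
B3: violates R4
C4: violates R7
D4: violates R4
E4: legal
F4: violates R7
G4: violates R4
A4: legal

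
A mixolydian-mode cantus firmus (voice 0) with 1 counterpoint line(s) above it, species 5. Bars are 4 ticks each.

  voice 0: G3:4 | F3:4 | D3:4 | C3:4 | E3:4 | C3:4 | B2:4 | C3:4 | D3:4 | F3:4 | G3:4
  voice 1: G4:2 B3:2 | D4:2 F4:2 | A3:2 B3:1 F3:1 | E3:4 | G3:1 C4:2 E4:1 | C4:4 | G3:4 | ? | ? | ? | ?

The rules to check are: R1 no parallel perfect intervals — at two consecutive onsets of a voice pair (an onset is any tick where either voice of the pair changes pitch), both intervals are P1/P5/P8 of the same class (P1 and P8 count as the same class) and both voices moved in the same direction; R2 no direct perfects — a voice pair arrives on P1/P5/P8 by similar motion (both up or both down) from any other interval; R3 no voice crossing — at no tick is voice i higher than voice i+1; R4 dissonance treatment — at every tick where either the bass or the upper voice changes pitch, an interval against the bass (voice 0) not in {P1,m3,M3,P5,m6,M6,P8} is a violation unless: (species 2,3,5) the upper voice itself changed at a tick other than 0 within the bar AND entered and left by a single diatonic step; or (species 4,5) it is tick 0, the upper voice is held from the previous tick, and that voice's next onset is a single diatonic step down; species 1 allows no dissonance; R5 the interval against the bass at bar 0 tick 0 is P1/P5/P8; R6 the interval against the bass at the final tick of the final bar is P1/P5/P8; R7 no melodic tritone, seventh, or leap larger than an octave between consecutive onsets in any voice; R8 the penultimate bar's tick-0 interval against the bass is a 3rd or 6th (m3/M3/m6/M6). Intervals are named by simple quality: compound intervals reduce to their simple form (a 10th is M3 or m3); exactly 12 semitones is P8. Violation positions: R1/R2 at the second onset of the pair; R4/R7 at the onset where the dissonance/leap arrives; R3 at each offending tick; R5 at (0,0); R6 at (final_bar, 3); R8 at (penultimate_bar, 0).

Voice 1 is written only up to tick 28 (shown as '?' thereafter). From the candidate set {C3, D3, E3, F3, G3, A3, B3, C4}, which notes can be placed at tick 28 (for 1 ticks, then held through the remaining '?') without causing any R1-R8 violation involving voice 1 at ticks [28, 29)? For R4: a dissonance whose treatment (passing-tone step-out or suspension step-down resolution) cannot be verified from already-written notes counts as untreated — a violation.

{A3, C3, E3, G3}

C3: legal
D3: violates R4
E3: legal
F3: violates R4
G3: legal
A3: legal
B3: violates R4
C4: violates R2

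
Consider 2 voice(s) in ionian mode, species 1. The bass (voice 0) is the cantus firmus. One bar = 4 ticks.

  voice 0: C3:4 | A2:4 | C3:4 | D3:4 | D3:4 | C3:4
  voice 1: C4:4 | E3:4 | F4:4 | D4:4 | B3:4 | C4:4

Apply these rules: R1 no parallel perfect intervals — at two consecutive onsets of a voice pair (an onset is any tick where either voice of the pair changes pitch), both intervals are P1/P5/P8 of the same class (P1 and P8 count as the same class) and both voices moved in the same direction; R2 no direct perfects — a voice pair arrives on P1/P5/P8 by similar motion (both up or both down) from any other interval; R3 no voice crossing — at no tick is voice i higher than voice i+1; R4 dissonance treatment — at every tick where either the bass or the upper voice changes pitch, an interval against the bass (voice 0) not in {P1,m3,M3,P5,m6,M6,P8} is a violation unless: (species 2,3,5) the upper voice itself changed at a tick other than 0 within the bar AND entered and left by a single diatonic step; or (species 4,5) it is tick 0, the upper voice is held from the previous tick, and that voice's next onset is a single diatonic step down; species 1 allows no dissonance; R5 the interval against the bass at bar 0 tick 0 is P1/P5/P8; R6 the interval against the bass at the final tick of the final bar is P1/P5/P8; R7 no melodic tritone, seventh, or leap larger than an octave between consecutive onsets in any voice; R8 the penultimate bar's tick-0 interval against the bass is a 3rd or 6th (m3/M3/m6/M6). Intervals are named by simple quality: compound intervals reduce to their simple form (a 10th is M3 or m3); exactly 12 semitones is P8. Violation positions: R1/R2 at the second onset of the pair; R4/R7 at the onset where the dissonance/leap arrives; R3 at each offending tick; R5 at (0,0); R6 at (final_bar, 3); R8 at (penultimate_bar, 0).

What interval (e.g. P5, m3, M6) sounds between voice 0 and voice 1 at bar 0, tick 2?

P8

voice 0=C3 voice 1=C4 -> P8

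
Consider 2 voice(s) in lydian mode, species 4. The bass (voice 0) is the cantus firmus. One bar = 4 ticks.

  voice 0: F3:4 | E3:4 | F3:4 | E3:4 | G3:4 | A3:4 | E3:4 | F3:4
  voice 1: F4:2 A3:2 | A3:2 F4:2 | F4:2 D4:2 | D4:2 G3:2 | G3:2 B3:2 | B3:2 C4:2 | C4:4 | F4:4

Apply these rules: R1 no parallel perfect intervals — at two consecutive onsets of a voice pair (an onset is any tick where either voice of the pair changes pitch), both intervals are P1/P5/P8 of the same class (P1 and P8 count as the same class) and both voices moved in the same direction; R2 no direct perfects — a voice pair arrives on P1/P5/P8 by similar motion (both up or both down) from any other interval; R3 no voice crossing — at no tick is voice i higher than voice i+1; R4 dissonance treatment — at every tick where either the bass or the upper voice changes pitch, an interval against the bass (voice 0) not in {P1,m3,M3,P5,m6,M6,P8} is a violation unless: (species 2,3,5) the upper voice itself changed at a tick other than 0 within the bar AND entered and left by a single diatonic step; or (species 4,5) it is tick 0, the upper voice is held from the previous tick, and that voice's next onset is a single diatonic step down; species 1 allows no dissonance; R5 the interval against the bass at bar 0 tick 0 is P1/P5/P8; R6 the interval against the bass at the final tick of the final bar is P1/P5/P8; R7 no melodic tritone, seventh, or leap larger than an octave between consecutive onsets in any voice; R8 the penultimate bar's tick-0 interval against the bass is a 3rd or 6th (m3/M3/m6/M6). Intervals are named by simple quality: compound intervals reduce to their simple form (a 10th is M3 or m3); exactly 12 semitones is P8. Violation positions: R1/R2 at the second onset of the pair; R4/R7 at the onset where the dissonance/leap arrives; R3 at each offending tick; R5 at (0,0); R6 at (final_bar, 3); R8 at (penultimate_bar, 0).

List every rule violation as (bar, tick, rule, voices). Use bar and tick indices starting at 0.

(1, 0, R4, (0, 1))
(1, 2, R4, (0, 1))
(3, 0, R4, (0, 1))
(5, 0, R4, (0, 1))
(7, 0, R2, (0, 1))

bar 0: v0=F3 v1=F4 downbeat P8
bar 1: v0=E3 v1=A3 downbeat P4
bar 2: v0=F3 v1=F4 downbeat P8
bar 3: v0=E3 v1=D4 downbeat m7
bar 4: v0=G3 v1=G3 downbeat P1
bar 5: v0=A3 v1=B3 downbeat M2
bar 6: v0=E3 v1=C4 downbeat m6
bar 7: v0=F3 v1=F4 downbeat P8
  -> R4 @ bar 1 tick 0 v(0, 1): E3/A3 P4 untreated
  -> R4 @ bar 1 tick 2 v(0, 1): E3/F4 m2 untreated
  -> R4 @ bar 3 tick 0 v(0, 1): E3/D4 m7 untreated
  -> R4 @ bar 5 tick 0 v(0, 1): A3/B3 M2 untreated
  -> R2 @ bar 7 tick 0 v(0, 1): E3/C4 m6 -> F3/F4 P8 similar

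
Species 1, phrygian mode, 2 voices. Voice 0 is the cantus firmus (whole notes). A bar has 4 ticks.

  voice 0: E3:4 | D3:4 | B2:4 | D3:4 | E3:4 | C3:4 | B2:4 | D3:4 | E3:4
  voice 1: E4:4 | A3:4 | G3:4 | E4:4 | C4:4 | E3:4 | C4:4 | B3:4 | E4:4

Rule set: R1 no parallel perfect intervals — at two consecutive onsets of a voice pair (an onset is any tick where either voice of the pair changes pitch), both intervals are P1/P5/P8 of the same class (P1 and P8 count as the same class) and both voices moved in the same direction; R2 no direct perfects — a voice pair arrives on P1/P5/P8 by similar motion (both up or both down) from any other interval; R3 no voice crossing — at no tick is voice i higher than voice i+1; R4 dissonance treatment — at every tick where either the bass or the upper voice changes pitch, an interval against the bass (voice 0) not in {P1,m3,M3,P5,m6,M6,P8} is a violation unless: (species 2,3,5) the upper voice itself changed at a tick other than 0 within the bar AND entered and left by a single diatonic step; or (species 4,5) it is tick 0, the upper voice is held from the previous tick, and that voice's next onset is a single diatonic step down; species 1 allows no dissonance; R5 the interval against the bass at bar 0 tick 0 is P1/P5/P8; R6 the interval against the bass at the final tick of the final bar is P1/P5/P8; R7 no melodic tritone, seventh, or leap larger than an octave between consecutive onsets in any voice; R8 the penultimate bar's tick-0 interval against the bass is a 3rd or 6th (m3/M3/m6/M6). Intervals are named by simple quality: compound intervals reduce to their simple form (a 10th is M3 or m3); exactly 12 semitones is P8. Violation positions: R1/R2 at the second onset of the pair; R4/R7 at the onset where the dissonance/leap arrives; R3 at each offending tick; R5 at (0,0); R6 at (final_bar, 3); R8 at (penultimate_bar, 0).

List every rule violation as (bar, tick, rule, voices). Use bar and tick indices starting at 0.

bar 0: v0=E3 v1=E4 downbeat P8
bar 1: v0=D3 v1=A3 downbeat P5
bar 2: v0=B2 v1=G3 downbeat m6
bar 3: v0=D3 v1=E4 downbeat M2
bar 4: v0=E3 v1=C4 downbeat m6
bar 5: v0=C3 v1=E3 downbeat M3
bar 6: v0=B2 v1=C4 downbeat m2
bar 7: v0=D3 v1=B3 downbeat M6
bar 8: v0=E3 v1=E4 downbeat P8
  -> R2 @ bar 1 tick 0 v(0, 1): E3/E4 P8 -> D3/A3 P5 similar
  -> R4 @ bar 3 tick 0 v(0, 1): D3/E4 M2 untreated
  -> R4 @ bar 6 tick 0 v(0, 1): B2/C4 m2 untreated
  -> R2 @ bar 8 tick 0 v(0, 1): D3/B3 M6 -> E3/E4 P8 similar

(1, 0, R2, (0, 1))
(3, 0, R4, (0, 1))
(6, 0, R4, (0, 1))
(8, 0, R2, (0, 1))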